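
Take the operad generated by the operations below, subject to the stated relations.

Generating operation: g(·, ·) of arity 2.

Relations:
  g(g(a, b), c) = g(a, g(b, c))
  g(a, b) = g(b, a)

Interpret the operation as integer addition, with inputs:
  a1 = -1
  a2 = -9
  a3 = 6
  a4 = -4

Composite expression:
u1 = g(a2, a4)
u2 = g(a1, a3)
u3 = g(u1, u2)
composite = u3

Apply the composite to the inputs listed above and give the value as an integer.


-8

g(a2, a4) = -13
g(a1, a3) = 5
g(g(a2, a4), g(a1, a3)) = -8


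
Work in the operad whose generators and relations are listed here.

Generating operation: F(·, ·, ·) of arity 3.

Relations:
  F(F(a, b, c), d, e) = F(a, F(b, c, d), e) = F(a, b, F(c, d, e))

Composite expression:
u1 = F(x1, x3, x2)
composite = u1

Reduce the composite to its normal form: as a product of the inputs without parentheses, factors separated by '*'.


x1 * x3 * x2

Every regrouping of F is equal, so read the x-inputs in written order.
F(x1, x3, x2) spells out as x1 * x3 * x2


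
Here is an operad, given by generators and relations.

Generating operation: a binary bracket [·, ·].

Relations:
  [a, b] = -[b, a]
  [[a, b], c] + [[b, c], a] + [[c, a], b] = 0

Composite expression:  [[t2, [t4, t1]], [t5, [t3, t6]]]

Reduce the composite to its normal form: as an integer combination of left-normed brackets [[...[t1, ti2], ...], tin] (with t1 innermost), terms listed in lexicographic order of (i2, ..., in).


-[[[[[t1, t4], t2], t3], t6], t5] + [[[[[t1, t4], t2], t5], t3], t6] - [[[[[t1, t4], t2], t5], t6], t3] + [[[[[t1, t4], t2], t6], t3], t5]

Antisymmetry and Jacobi reduce to t1-anchored left-normed brackets.
Composite bracket: [[t2, [t4, t1]], [t5, [t3, t6]]]
The bracket unfolds into 32 signed words via [a, b] = ab - ba (2^5 = 32).
Only words starting with t1 matter:
  t1t4t2t3t6t5 (sign -1) contributes -[[[[[t1, t4], t2], t3], t6], t5]
  t1t4t2t5t3t6 (sign +1) contributes +[[[[[t1, t4], t2], t5], t3], t6]
  t1t4t2t5t6t3 (sign -1) contributes -[[[[[t1, t4], t2], t5], t6], t3]
  t1t4t2t6t3t5 (sign +1) contributes +[[[[[t1, t4], t2], t6], t3], t5]


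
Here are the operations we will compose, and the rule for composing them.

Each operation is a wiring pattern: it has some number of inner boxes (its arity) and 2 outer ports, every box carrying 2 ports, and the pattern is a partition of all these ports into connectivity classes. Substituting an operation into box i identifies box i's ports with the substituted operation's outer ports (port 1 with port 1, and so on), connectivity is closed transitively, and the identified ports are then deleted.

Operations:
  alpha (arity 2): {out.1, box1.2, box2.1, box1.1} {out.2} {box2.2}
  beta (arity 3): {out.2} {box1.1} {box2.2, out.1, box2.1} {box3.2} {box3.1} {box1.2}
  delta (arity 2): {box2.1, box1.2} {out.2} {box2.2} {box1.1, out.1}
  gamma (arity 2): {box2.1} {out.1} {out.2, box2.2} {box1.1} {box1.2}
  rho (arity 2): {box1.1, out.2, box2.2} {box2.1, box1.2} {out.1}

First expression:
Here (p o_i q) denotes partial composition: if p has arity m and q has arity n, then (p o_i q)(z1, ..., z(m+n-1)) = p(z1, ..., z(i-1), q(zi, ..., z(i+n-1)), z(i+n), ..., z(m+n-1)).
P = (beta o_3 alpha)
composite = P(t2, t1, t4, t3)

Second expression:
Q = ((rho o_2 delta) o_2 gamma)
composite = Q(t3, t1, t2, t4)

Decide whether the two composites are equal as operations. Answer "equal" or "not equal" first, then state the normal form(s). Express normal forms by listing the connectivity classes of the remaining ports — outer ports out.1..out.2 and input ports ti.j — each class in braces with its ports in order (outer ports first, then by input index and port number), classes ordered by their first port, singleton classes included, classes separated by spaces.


not equal; first: {out.1, t1.1, t1.2} {out.2} {t2.1} {t2.2} {t3.1, t4.1, t4.2} {t3.2}; second: {out.1} {out.2, t3.1} {t1.1} {t1.2} {t2.1} {t2.2, t4.1} {t3.2} {t4.2}

The first expression reduces to {out.1, t1.1, t1.2} {out.2} {t2.1} {t2.2} {t3.1, t4.1, t4.2} {t3.2}
The second expression reduces to {out.1} {out.2, t3.1} {t1.1} {t1.2} {t2.1} {t2.2, t4.1} {t3.2} {t4.2}
They disagree, so not equal.


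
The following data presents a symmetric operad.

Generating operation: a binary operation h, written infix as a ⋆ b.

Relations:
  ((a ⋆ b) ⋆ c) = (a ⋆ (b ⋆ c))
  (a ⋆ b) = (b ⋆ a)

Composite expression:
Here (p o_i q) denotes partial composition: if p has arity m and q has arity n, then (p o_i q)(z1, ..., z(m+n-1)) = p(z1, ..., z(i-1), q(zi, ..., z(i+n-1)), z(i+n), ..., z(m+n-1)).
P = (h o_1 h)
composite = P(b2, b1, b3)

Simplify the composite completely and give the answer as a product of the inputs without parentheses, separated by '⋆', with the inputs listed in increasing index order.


b1 ⋆ b2 ⋆ b3


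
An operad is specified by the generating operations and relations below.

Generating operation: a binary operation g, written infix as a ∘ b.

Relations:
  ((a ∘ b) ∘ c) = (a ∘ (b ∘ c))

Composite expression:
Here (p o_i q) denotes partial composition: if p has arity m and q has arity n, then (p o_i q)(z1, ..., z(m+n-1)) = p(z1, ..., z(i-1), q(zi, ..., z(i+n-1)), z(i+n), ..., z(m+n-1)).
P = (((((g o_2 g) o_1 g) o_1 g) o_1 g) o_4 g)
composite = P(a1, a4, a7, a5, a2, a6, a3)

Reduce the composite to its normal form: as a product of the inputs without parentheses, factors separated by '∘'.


a1 ∘ a4 ∘ a7 ∘ a5 ∘ a2 ∘ a6 ∘ a3

Every regrouping of g is equal, so read the a-inputs in written order.
(a1 ∘ a4) reduces to a1 ∘ a4
((a1 ∘ a4) ∘ a7) reduces to a1 ∘ a4 ∘ a7
(a5 ∘ a2) reduces to a5 ∘ a2
(((a1 ∘ a4) ∘ a7) ∘ (a5 ∘ a2)) reduces to a1 ∘ a4 ∘ a7 ∘ a5 ∘ a2
(a6 ∘ a3) reduces to a6 ∘ a3
((((a1 ∘ a4) ∘ a7) ∘ (a5 ∘ a2)) ∘ (a6 ∘ a3)) reduces to a1 ∘ a4 ∘ a7 ∘ a5 ∘ a2 ∘ a6 ∘ a3


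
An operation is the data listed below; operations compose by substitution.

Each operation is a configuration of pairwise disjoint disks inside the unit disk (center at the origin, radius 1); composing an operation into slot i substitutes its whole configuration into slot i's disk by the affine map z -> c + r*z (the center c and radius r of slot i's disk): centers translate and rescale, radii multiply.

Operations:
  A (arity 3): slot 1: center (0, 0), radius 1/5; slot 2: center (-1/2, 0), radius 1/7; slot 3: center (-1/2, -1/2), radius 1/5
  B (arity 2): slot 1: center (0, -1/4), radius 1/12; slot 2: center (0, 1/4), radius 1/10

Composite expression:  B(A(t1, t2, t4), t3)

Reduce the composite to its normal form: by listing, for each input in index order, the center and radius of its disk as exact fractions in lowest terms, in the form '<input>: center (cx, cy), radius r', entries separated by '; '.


t1: center (0, -1/4), radius 1/60; t2: center (-1/24, -1/4), radius 1/84; t3: center (0, 1/4), radius 1/10; t4: center (-1/24, -7/24), radius 1/60

Below B, radii multiply path by path; the t-disk centers shift.
input t1: applying the 2 nested substitutions gives center (0, -1/4), radius 1/60
input t2: applying the 2 nested substitutions gives center (-1/24, -1/4), radius 1/84
input t4: applying the 2 nested substitutions gives center (-1/24, -7/24), radius 1/60
input t3: applying the 1 nested substitution gives center (0, 1/4), radius 1/10


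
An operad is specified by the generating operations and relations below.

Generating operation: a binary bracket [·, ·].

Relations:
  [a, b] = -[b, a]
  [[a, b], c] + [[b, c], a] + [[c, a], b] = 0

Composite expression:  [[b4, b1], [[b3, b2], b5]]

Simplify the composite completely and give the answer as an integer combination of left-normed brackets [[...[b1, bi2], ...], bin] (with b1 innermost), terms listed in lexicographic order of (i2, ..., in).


[[[[b1, b4], b2], b3], b5] - [[[[b1, b4], b3], b2], b5] - [[[[b1, b4], b5], b2], b3] + [[[[b1, b4], b5], b3], b2]


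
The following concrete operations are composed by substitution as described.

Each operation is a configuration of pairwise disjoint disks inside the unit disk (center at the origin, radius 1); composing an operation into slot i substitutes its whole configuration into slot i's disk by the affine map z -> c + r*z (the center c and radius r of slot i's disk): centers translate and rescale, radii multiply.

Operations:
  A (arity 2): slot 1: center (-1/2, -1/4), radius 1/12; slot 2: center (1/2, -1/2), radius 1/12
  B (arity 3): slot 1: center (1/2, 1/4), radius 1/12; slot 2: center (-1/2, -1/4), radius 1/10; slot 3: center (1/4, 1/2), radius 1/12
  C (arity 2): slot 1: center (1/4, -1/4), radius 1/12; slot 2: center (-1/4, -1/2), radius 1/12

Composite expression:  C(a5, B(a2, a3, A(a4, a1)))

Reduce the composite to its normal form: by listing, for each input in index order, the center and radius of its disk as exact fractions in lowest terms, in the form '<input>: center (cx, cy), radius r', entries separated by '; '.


Below C, radii multiply path by path; the a-disk centers shift.
a5 passes through 1 substitution, ending at center (1/4, -1/4), radius 1/12
a2 passes through 2 substitutions, ending at center (-5/24, -23/48), radius 1/144
a3 passes through 2 substitutions, ending at center (-7/24, -25/48), radius 1/120
a4 passes through 3 substitutions, ending at center (-67/288, -265/576), radius 1/1728
a1 passes through 3 substitutions, ending at center (-65/288, -133/288), radius 1/1728

a1: center (-65/288, -133/288), radius 1/1728; a2: center (-5/24, -23/48), radius 1/144; a3: center (-7/24, -25/48), radius 1/120; a4: center (-67/288, -265/576), radius 1/1728; a5: center (1/4, -1/4), radius 1/12


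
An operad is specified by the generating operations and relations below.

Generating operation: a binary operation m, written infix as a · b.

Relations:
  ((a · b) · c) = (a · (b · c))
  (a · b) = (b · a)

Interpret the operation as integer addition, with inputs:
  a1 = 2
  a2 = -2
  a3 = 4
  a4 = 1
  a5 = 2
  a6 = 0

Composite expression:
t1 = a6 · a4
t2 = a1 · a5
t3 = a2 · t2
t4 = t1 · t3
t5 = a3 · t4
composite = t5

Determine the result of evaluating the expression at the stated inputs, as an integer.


(a6 · a4) = 1
(a1 · a5) = 4
(a2 · (a1 · a5)) = 2
((a6 · a4) · (a2 · (a1 · a5))) = 3
(a3 · ((a6 · a4) · (a2 · (a1 · a5)))) = 7

7


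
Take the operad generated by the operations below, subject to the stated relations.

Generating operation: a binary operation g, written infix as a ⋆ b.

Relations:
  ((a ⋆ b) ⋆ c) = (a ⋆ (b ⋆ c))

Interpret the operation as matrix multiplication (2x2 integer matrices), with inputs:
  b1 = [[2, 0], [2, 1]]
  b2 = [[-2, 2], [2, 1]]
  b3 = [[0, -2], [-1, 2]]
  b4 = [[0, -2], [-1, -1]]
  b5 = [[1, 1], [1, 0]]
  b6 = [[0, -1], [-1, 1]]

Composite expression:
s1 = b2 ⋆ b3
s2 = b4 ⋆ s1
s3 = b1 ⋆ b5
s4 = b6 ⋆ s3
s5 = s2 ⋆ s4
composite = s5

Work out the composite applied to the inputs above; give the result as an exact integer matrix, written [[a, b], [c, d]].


(b2 ⋆ b3) = [[-2, 8], [-1, -2]]
(b4 ⋆ (b2 ⋆ b3)) = [[2, 4], [3, -6]]
(b1 ⋆ b5) = [[2, 2], [3, 2]]
(b6 ⋆ (b1 ⋆ b5)) = [[-3, -2], [1, 0]]
((b4 ⋆ (b2 ⋆ b3)) ⋆ (b6 ⋆ (b1 ⋆ b5))) = [[-2, -4], [-15, -6]]

[[-2, -4], [-15, -6]]


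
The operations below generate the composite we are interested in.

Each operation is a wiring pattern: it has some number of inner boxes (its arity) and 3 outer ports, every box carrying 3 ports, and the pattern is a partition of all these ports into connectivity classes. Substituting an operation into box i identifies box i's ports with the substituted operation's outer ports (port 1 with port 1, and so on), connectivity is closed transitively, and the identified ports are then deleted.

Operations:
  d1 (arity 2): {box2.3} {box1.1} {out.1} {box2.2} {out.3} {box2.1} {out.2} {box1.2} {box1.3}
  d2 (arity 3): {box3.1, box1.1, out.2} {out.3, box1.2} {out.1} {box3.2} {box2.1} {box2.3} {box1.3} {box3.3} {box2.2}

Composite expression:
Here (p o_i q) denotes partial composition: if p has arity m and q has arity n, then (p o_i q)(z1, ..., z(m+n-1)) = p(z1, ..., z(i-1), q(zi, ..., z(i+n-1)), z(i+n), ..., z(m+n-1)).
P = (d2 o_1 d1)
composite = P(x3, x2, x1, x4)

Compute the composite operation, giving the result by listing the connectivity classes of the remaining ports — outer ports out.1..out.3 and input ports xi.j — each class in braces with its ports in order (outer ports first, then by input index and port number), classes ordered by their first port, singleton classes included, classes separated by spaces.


After gluing at d2, chains via deleted ports link the x-ports.
composing d1 on (x3, x2), with out.j its own outer ports: {out.1} {out.2} {out.3} {x2.1} {x2.2} {x2.3} {x3.1} {x3.2} {x3.3}
composing d2 on (x3, x2, x1, x4), with out.j its own outer ports: {out.1} {out.2, x4.1} {out.3} {x1.1} {x1.2} {x1.3} {x2.1} {x2.2} {x2.3} {x3.1} {x3.2} {x3.3} {x4.2} {x4.3}

{out.1} {out.2, x4.1} {out.3} {x1.1} {x1.2} {x1.3} {x2.1} {x2.2} {x2.3} {x3.1} {x3.2} {x3.3} {x4.2} {x4.3}


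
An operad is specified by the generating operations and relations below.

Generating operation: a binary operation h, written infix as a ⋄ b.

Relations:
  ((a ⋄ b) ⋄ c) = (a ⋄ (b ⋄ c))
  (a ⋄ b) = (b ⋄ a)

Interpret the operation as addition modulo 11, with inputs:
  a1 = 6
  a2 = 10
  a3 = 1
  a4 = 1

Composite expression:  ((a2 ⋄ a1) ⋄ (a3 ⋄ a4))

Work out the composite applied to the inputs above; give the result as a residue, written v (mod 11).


7 (mod 11)

(a2 ⋄ a1) = 5
(a3 ⋄ a4) = 2
((a2 ⋄ a1) ⋄ (a3 ⋄ a4)) = 7


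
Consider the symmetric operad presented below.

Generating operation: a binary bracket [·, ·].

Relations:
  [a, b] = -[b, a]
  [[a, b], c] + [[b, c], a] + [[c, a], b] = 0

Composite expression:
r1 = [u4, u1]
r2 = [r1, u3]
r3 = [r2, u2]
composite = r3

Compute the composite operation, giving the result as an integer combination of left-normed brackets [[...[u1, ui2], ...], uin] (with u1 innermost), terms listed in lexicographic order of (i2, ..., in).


-[[[u1, u4], u3], u2]

Left-normed coefficients sit on the u1-initial expansion words.
Composite bracket: [[[u4, u1], u3], u2]
Expanding via [a, b] = ab - ba: 8 signed words (2^3 = 8).
Only words starting with u1 matter:
  the word u1u4u3u2 carries sign -1 and contributes -[[[u1, u4], u3], u2]


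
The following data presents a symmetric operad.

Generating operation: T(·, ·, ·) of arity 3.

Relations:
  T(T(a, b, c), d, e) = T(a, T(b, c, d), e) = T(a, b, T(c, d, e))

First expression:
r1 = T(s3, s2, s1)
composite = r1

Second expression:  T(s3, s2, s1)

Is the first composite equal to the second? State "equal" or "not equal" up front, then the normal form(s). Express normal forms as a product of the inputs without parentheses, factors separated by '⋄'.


equal — both sides give s3 ⋄ s2 ⋄ s1

The first expression reduces to s3 ⋄ s2 ⋄ s1
The second expression reduces to s3 ⋄ s2 ⋄ s1
Identical normal forms: equal.


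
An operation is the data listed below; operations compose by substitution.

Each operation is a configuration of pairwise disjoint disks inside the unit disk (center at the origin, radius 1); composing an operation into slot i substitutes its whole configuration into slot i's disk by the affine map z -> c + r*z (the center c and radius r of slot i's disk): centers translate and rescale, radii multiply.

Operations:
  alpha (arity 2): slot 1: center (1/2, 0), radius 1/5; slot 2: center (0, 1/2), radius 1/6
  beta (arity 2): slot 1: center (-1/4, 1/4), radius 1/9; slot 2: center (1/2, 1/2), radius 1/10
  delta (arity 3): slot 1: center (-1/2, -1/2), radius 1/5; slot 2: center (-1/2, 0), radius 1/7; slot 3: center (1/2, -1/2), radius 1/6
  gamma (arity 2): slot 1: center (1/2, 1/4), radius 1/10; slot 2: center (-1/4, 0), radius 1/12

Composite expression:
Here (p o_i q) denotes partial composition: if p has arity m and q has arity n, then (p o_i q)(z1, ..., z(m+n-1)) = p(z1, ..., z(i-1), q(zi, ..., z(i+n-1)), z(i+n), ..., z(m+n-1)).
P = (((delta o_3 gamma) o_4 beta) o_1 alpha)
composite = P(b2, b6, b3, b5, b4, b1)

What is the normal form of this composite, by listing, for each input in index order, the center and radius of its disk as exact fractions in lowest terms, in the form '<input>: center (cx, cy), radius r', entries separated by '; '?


b1: center (67/144, -71/144), radius 1/720; b2: center (-2/5, -1/2), radius 1/25; b3: center (-1/2, 0), radius 1/7; b4: center (131/288, -143/288), radius 1/648; b5: center (7/12, -11/24), radius 1/60; b6: center (-1/2, -2/5), radius 1/30

Each b-disk chains the slot maps above it in delta; radii multiply.
for b2, the 2-step affine chain lands on center (-2/5, -1/2), radius 1/25
for b6, the 2-step affine chain lands on center (-1/2, -2/5), radius 1/30
for b3, the 1-step affine chain lands on center (-1/2, 0), radius 1/7
for b5, the 2-step affine chain lands on center (7/12, -11/24), radius 1/60
for b4, the 3-step affine chain lands on center (131/288, -143/288), radius 1/648
for b1, the 3-step affine chain lands on center (67/144, -71/144), radius 1/720


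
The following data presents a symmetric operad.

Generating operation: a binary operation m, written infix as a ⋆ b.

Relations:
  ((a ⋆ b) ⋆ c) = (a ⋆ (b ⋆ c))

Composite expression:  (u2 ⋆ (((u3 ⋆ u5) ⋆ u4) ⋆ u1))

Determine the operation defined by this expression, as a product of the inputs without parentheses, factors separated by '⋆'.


The m-tree's shape is irrelevant; the u-reading-order decides.
(u3 ⋆ u5) unparenthesizes to u3 ⋆ u5
((u3 ⋆ u5) ⋆ u4) unparenthesizes to u3 ⋆ u5 ⋆ u4
(((u3 ⋆ u5) ⋆ u4) ⋆ u1) unparenthesizes to u3 ⋆ u5 ⋆ u4 ⋆ u1
(u2 ⋆ (((u3 ⋆ u5) ⋆ u4) ⋆ u1)) unparenthesizes to u2 ⋆ u3 ⋆ u5 ⋆ u4 ⋆ u1

u2 ⋆ u3 ⋆ u5 ⋆ u4 ⋆ u1


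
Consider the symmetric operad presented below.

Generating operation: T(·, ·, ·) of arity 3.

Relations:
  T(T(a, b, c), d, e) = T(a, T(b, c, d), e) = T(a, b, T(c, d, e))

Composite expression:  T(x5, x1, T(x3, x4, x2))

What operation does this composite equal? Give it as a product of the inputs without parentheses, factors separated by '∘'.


The T-tree's shape is irrelevant; the x-reading-order decides.
T(x3, x4, x2) reduces to x3 ∘ x4 ∘ x2
T(x5, x1, T(x3, x4, x2)) reduces to x5 ∘ x1 ∘ x3 ∘ x4 ∘ x2

x5 ∘ x1 ∘ x3 ∘ x4 ∘ x2


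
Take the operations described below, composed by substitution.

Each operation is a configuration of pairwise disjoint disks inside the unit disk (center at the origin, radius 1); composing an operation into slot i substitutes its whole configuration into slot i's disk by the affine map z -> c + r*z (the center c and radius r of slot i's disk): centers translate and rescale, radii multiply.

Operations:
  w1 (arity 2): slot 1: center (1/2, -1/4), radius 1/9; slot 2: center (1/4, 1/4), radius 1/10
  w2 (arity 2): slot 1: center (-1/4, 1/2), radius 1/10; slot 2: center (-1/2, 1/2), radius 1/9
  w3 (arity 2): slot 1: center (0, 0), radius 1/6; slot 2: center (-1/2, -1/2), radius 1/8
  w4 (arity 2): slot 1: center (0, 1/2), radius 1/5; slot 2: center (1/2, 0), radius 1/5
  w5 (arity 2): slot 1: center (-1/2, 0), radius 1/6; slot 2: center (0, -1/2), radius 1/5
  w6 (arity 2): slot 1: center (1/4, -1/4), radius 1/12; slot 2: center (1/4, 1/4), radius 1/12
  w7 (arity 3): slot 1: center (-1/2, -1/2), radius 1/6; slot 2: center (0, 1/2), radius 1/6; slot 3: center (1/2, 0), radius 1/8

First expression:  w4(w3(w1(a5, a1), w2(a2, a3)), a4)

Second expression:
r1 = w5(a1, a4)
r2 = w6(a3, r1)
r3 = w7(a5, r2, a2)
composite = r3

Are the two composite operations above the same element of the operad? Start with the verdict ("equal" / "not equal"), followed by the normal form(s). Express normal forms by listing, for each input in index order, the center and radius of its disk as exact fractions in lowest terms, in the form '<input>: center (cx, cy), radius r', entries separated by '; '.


In normal form, the first expression is a1: center (1/120, 61/120), radius 1/300; a2: center (-17/160, 33/80), radius 1/400; a3: center (-9/80, 33/80), radius 1/360; a4: center (1/2, 0), radius 1/5; a5: center (1/60, 59/120), radius 1/270
In normal form, the second expression is a1: center (5/144, 13/24), radius 1/432; a2: center (1/2, 0), radius 1/8; a3: center (1/24, 11/24), radius 1/72; a4: center (1/24, 77/144), radius 1/360; a5: center (-1/2, -1/2), radius 1/6
The normal forms differ: not equal.

not equal; the first gives a1: center (1/120, 61/120), radius 1/300; a2: center (-17/160, 33/80), radius 1/400; a3: center (-9/80, 33/80), radius 1/360; a4: center (1/2, 0), radius 1/5; a5: center (1/60, 59/120), radius 1/270 and the second a1: center (5/144, 13/24), radius 1/432; a2: center (1/2, 0), radius 1/8; a3: center (1/24, 11/24), radius 1/72; a4: center (1/24, 77/144), radius 1/360; a5: center (-1/2, -1/2), radius 1/6


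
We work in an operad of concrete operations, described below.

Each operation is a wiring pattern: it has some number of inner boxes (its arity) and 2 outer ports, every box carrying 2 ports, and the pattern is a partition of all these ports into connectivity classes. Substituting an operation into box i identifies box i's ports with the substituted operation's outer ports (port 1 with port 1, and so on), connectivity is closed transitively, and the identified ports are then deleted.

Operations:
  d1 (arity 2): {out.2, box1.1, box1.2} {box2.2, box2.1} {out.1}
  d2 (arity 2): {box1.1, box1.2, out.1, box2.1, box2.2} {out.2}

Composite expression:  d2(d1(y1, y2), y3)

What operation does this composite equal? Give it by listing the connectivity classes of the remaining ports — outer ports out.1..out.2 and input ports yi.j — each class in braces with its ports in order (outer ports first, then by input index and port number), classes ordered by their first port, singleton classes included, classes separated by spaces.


{out.1, y1.1, y1.2, y3.1, y3.2} {out.2} {y2.1, y2.2}

After gluing at d2, chains via deleted ports link the y-ports.
d1 over (y1, y2) gives {out.1} {out.2, y1.1, y1.2} {y2.1, y2.2}, out.j being that stage's outer ports
d2 over (y1, y2, y3) gives {out.1, y1.1, y1.2, y3.1, y3.2} {out.2} {y2.1, y2.2}, out.j being that stage's outer ports


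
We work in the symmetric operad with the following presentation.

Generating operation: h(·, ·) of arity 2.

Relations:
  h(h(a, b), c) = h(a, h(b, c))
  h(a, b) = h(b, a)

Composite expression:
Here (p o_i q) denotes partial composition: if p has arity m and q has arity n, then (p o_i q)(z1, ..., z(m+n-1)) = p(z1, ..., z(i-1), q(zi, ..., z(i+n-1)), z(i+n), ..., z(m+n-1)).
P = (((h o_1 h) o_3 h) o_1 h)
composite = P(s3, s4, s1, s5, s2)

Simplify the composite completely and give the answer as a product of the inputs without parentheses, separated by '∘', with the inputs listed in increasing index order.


Any arrangement under h is one operation, so sort the s-inputs.
h(s3, s4) linearizes to s3 ∘ s4
h(h(s3, s4), s1) linearizes to s3 ∘ s4 ∘ s1
h(s5, s2) linearizes to s5 ∘ s2
h(h(h(s3, s4), s1), h(s5, s2)) linearizes to s3 ∘ s4 ∘ s1 ∘ s5 ∘ s2
rearranged into index order: s1 ∘ s2 ∘ s3 ∘ s4 ∘ s5

s1 ∘ s2 ∘ s3 ∘ s4 ∘ s5


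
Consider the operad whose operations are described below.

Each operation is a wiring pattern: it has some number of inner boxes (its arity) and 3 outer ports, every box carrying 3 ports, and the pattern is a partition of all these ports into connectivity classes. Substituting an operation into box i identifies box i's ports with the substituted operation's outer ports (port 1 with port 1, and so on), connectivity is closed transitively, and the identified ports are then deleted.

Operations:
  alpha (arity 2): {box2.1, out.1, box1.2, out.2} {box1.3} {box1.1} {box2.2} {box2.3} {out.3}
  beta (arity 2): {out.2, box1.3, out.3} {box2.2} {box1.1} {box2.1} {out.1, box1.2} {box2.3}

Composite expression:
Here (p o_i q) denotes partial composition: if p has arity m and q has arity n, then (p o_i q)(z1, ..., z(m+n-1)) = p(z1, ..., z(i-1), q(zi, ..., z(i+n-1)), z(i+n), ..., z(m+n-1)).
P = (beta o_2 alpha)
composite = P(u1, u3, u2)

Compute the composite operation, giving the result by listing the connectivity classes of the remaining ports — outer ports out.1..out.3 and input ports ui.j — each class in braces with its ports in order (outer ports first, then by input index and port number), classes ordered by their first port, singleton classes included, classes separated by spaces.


{out.1, u1.2} {out.2, out.3, u1.3} {u1.1} {u2.1, u3.2} {u2.2} {u2.3} {u3.1} {u3.3}

Connectivity passes through glued beta-boundaries; trace each wire chain.
through alpha, on inputs (u3, u2): {out.1, out.2, u2.1, u3.2} {out.3} {u2.2} {u2.3} {u3.1} {u3.3} (out.j = stage outer ports)
through beta, on inputs (u1, u3, u2): {out.1, u1.2} {out.2, out.3, u1.3} {u1.1} {u2.1, u3.2} {u2.2} {u2.3} {u3.1} {u3.3} (out.j = stage outer ports)


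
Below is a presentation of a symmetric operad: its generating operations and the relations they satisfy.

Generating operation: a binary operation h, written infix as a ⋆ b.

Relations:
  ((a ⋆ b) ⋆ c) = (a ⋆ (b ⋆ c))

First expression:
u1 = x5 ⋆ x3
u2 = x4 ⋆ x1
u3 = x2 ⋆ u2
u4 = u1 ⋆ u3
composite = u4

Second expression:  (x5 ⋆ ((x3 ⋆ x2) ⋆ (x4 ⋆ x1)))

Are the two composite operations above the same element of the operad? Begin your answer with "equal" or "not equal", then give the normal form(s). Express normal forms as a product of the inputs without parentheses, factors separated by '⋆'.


equal; the common form is x5 ⋆ x3 ⋆ x2 ⋆ x4 ⋆ x1

The first expression, normalized: x5 ⋆ x3 ⋆ x2 ⋆ x4 ⋆ x1
The second expression, normalized: x5 ⋆ x3 ⋆ x2 ⋆ x4 ⋆ x1
The forms coincide; equal.


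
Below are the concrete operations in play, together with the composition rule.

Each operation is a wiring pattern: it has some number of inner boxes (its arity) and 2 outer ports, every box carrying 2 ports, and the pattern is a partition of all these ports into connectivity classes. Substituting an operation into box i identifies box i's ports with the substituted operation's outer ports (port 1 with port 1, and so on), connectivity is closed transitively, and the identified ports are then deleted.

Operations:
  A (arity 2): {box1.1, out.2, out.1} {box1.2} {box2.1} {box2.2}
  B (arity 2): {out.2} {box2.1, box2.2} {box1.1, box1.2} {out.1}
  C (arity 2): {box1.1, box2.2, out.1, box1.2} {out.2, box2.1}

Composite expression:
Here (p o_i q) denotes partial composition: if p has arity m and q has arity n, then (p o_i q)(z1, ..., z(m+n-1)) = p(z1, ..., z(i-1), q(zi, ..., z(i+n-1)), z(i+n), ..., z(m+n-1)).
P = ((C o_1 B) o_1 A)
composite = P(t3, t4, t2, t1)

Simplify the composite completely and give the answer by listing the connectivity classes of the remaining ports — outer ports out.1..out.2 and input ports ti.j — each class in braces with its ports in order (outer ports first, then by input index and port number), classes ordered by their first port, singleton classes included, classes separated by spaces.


Two ports join when wires chain via C-identified ports.
A over (t3, t4) gives {out.1, out.2, t3.1} {t3.2} {t4.1} {t4.2}, out.j being that stage's outer ports
B over (t3, t4, t2) gives {out.1} {out.2} {t2.1, t2.2} {t3.1} {t3.2} {t4.1} {t4.2}, out.j being that stage's outer ports
C over (t3, t4, t2, t1) gives {out.1, t1.2} {out.2, t1.1} {t2.1, t2.2} {t3.1} {t3.2} {t4.1} {t4.2}, out.j being that stage's outer ports

{out.1, t1.2} {out.2, t1.1} {t2.1, t2.2} {t3.1} {t3.2} {t4.1} {t4.2}


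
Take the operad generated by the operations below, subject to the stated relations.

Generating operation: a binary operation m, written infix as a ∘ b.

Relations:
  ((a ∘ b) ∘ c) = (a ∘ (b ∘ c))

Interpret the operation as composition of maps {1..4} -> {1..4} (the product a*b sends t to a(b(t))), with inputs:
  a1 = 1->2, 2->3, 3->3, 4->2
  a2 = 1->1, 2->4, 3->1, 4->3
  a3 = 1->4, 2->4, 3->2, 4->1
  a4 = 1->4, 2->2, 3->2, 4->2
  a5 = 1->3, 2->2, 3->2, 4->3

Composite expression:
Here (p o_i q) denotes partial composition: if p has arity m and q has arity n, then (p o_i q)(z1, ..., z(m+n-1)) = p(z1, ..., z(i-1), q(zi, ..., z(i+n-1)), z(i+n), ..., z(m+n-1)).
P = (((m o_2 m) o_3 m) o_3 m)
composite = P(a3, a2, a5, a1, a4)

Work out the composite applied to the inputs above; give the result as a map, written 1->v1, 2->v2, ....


(a5 ∘ a1) = 1->2, 2->2, 3->2, 4->2
((a5 ∘ a1) ∘ a4) = 1->2, 2->2, 3->2, 4->2
(a2 ∘ ((a5 ∘ a1) ∘ a4)) = 1->4, 2->4, 3->4, 4->4
(a3 ∘ (a2 ∘ ((a5 ∘ a1) ∘ a4))) = 1->1, 2->1, 3->1, 4->1

1->1, 2->1, 3->1, 4->1


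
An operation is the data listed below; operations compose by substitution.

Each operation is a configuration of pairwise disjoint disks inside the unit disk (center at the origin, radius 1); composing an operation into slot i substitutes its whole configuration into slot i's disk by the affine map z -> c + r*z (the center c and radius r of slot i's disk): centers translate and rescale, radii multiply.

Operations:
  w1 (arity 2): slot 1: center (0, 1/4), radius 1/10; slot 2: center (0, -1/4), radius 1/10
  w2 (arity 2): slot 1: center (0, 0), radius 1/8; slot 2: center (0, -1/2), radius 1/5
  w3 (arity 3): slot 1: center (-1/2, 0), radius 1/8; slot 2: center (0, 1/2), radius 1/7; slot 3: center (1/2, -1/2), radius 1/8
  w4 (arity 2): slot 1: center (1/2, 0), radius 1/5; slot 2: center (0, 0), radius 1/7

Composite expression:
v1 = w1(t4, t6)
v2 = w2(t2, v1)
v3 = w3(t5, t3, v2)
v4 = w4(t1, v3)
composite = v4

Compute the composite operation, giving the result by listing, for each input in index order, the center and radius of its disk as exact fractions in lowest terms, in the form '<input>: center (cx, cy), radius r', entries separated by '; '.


t1: center (1/2, 0), radius 1/5; t2: center (1/14, -1/14), radius 1/448; t3: center (0, 1/14), radius 1/49; t4: center (1/14, -89/1120), radius 1/2800; t5: center (-1/14, 0), radius 1/56; t6: center (1/14, -13/160), radius 1/2800

Follow each t-input down from w4: c' goes to c + r*c', radius to r*r'.
t1 passes through 1 substitution, ending at center (1/2, 0), radius 1/5
t5 passes through 2 substitutions, ending at center (-1/14, 0), radius 1/56
t3 passes through 2 substitutions, ending at center (0, 1/14), radius 1/49
t2 passes through 3 substitutions, ending at center (1/14, -1/14), radius 1/448
t4 passes through 4 substitutions, ending at center (1/14, -89/1120), radius 1/2800
t6 passes through 4 substitutions, ending at center (1/14, -13/160), radius 1/2800


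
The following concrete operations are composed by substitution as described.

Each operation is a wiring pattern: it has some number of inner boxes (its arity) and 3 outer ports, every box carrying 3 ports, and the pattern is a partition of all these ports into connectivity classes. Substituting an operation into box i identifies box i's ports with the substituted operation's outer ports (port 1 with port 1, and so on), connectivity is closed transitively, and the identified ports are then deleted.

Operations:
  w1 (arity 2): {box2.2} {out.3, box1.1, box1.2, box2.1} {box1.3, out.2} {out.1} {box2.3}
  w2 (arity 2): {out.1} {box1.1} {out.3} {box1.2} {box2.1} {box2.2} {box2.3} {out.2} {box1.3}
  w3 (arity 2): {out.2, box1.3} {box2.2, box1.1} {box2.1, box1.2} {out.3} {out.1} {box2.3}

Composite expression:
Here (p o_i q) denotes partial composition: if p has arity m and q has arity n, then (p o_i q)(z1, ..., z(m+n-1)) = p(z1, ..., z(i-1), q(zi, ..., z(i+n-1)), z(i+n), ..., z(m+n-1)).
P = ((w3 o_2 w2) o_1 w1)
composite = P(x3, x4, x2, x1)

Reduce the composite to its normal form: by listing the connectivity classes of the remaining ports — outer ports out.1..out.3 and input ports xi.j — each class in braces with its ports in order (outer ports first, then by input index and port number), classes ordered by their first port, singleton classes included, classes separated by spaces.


{out.1} {out.2, x3.1, x3.2, x4.1} {out.3} {x1.1} {x1.2} {x1.3} {x2.1} {x2.2} {x2.3} {x3.3} {x4.2} {x4.3}


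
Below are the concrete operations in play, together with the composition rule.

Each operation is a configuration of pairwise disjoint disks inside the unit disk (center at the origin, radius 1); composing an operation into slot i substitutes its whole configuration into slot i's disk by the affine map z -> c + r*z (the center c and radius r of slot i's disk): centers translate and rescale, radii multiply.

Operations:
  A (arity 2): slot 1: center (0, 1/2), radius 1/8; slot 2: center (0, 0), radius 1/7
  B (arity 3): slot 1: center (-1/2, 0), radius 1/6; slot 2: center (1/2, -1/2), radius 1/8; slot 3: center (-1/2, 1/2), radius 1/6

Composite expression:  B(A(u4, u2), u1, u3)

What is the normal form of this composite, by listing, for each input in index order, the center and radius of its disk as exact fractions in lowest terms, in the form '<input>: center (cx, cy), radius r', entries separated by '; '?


u1: center (1/2, -1/2), radius 1/8; u2: center (-1/2, 0), radius 1/42; u3: center (-1/2, 1/2), radius 1/6; u4: center (-1/2, 1/12), radius 1/48

Each u-disk chains the slot maps above it in B; radii multiply.
input u4: composing its 2 substitution steps yields center (-1/2, 1/12), radius 1/48
input u2: composing its 2 substitution steps yields center (-1/2, 0), radius 1/42
input u1: composing its 1 substitution step yields center (1/2, -1/2), radius 1/8
input u3: composing its 1 substitution step yields center (-1/2, 1/2), radius 1/6


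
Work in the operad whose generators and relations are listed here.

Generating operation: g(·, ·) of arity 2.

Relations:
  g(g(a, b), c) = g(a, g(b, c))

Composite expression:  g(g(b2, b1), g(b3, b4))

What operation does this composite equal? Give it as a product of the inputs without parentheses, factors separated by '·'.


b2 · b1 · b3 · b4

The g-tree's shape is irrelevant; the b-reading-order decides.
g(b2, b1) spells out as b2 · b1
g(b3, b4) spells out as b3 · b4
g(g(b2, b1), g(b3, b4)) spells out as b2 · b1 · b3 · b4


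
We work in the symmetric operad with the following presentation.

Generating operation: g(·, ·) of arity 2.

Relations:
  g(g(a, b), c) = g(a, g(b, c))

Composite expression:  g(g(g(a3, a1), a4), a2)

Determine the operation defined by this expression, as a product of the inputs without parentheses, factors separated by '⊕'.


a3 ⊕ a1 ⊕ a4 ⊕ a2

Under associativity of g, the answer is the a's in reading order.
g(a3, a1) unparenthesizes to a3 ⊕ a1
g(g(a3, a1), a4) unparenthesizes to a3 ⊕ a1 ⊕ a4
g(g(g(a3, a1), a4), a2) unparenthesizes to a3 ⊕ a1 ⊕ a4 ⊕ a2


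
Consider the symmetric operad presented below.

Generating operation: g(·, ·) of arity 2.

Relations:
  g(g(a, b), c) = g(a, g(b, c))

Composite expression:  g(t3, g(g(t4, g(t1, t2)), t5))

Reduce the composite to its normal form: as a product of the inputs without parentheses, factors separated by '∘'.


t3 ∘ t4 ∘ t1 ∘ t2 ∘ t5

Every regrouping of g is equal, so read the t-inputs in written order.
g(t1, t2) unparenthesizes to t1 ∘ t2
g(t4, g(t1, t2)) unparenthesizes to t4 ∘ t1 ∘ t2
g(g(t4, g(t1, t2)), t5) unparenthesizes to t4 ∘ t1 ∘ t2 ∘ t5
g(t3, g(g(t4, g(t1, t2)), t5)) unparenthesizes to t3 ∘ t4 ∘ t1 ∘ t2 ∘ t5


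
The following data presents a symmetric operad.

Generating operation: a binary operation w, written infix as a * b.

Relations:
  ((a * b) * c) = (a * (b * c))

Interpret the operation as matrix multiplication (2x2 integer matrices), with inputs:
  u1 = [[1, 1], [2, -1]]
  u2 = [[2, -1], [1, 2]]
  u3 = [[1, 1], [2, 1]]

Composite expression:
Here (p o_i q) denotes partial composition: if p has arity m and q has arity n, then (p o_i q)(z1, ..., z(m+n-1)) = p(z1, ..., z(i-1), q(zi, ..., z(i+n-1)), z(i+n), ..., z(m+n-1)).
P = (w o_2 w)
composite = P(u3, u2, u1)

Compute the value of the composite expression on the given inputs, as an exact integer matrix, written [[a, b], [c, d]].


[[5, 2], [5, 5]]

(u2 * u1) = [[0, 3], [5, -1]]
(u3 * (u2 * u1)) = [[5, 2], [5, 5]]


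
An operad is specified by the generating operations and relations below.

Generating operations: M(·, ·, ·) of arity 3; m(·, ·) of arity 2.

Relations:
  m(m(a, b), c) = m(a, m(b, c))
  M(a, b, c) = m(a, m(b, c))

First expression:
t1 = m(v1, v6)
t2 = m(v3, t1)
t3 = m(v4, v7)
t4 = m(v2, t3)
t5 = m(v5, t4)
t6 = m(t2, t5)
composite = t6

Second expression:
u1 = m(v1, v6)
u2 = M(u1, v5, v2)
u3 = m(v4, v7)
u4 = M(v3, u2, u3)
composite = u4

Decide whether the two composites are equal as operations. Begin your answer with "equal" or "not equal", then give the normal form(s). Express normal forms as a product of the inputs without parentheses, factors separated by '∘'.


equal; both compose to v3 ∘ v1 ∘ v6 ∘ v5 ∘ v2 ∘ v4 ∘ v7

The first composite normalizes to v3 ∘ v1 ∘ v6 ∘ v5 ∘ v2 ∘ v4 ∘ v7
The second composite normalizes to v3 ∘ v1 ∘ v6 ∘ v5 ∘ v2 ∘ v4 ∘ v7
One common form — equal.


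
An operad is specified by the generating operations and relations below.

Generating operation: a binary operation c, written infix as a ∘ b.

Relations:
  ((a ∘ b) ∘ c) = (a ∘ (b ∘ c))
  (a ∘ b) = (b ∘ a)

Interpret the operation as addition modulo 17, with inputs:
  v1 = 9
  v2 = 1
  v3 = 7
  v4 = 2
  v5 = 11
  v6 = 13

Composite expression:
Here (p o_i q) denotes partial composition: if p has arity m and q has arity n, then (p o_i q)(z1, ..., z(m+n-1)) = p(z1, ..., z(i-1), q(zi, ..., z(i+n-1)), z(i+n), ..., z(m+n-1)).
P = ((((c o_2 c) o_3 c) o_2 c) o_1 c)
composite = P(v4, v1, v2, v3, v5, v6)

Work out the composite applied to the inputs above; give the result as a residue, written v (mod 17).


9 (mod 17)


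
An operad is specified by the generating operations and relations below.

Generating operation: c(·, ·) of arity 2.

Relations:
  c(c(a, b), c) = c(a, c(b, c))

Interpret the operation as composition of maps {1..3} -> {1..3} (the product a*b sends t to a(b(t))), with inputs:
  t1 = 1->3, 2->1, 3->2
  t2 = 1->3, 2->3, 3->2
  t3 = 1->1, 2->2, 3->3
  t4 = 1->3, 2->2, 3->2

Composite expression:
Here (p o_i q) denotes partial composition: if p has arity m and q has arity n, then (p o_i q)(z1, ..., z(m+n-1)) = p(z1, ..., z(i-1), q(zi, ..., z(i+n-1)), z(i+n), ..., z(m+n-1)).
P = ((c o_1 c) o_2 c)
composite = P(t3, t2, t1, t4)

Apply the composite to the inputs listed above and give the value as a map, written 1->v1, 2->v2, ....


c(t2, t1) = 1->2, 2->3, 3->3
c(t3, c(t2, t1)) = 1->2, 2->3, 3->3
c(c(t3, c(t2, t1)), t4) = 1->3, 2->3, 3->3

1->3, 2->3, 3->3


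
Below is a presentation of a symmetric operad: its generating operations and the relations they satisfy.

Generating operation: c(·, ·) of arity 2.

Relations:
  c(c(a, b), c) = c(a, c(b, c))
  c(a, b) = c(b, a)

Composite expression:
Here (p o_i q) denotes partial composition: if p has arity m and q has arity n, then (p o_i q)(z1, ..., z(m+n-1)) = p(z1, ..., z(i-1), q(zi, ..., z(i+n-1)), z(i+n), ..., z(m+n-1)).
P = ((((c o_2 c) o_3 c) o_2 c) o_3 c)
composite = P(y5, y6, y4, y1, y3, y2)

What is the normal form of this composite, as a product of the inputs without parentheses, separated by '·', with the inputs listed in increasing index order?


y1 · y2 · y3 · y4 · y5 · y6


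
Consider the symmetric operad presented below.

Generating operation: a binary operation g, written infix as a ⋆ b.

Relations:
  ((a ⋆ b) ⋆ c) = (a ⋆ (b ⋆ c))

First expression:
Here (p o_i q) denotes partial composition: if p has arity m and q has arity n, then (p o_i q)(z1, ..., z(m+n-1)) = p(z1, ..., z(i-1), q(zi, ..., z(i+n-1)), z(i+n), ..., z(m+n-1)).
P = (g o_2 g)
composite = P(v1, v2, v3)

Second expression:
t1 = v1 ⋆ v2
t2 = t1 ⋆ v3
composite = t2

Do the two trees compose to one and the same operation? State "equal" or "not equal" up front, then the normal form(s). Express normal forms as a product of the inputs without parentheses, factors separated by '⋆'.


equal — both sides give v1 ⋆ v2 ⋆ v3

Reducing the first expression gives v1 ⋆ v2 ⋆ v3
Reducing the second expression gives v1 ⋆ v2 ⋆ v3
The normal forms match — equal.
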